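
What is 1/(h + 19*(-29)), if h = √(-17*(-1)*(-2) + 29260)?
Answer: -551/274375 - √29226/274375 ≈ -0.0026313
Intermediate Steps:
h = √29226 (h = √(17*(-2) + 29260) = √(-34 + 29260) = √29226 ≈ 170.96)
1/(h + 19*(-29)) = 1/(√29226 + 19*(-29)) = 1/(√29226 - 551) = 1/(-551 + √29226)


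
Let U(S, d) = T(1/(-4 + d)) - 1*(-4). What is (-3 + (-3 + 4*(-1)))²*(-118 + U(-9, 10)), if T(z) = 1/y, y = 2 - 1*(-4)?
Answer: -34150/3 ≈ -11383.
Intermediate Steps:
y = 6 (y = 2 + 4 = 6)
T(z) = ⅙ (T(z) = 1/6 = ⅙)
U(S, d) = 25/6 (U(S, d) = ⅙ - 1*(-4) = ⅙ + 4 = 25/6)
(-3 + (-3 + 4*(-1)))²*(-118 + U(-9, 10)) = (-3 + (-3 + 4*(-1)))²*(-118 + 25/6) = (-3 + (-3 - 4))²*(-683/6) = (-3 - 7)²*(-683/6) = (-10)²*(-683/6) = 100*(-683/6) = -34150/3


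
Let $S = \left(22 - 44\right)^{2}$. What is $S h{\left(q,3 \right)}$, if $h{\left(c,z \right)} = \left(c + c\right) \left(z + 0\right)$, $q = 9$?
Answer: $26136$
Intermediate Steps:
$h{\left(c,z \right)} = 2 c z$
$S = 484$ ($S = \left(-22\right)^{2} = 484$)
$S h{\left(q,3 \right)} = 484 \cdot 2 \cdot 9 \cdot 3 = 484 \cdot 54 = 26136$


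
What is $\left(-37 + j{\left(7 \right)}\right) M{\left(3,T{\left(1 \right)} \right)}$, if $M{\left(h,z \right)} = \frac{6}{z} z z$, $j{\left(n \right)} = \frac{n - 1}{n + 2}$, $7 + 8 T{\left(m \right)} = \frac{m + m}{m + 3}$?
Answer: $\frac{1417}{8} \approx 177.13$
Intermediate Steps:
$T{\left(m \right)} = - \frac{7}{8} + \frac{m}{4 \left(3 + m\right)}$ ($T{\left(m \right)} = - \frac{7}{8} + \frac{\left(m + m\right) \frac{1}{m + 3}}{8} = - \frac{7}{8} + \frac{2 m \frac{1}{3 + m}}{8} = - \frac{7}{8} + \frac{m}{4 \left(3 + m\right)}$)
$j{\left(n \right)} = \frac{-1 + n}{2 + n}$
$M{\left(h,z \right)} = 6 z$ ($M{\left(h,z \right)} = \frac{6}{z} z^{2} = 6 z$)
$\left(-37 + j{\left(7 \right)}\right) M{\left(3,T{\left(1 \right)} \right)} = \left(-37 + \frac{-1 + 7}{2 + 7}\right) 6 \frac{-21 - 5}{8 \left(3 + 1\right)} = \left(-37 + \frac{1}{9} \cdot 6\right) 6 \frac{-21 - 5}{8 \cdot 4} = \left(-37 + \frac{1}{9} \cdot 6\right) 6 \cdot \frac{1}{8} \cdot \frac{1}{4} \left(-26\right) = \left(-37 + \frac{2}{3}\right) 6 \left(- \frac{13}{16}\right) = \left(- \frac{109}{3}\right) \left(- \frac{39}{8}\right) = \frac{1417}{8}$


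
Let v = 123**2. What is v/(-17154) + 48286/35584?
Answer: 8054103/16955776 ≈ 0.47501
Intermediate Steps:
v = 15129
v/(-17154) + 48286/35584 = 15129/(-17154) + 48286/35584 = 15129*(-1/17154) + 48286*(1/35584) = -1681/1906 + 24143/17792 = 8054103/16955776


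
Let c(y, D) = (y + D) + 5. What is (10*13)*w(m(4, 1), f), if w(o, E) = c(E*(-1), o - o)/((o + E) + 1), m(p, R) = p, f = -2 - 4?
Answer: -1430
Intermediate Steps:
f = -6
c(y, D) = 5 + D + y (c(y, D) = (D + y) + 5 = 5 + D + y)
w(o, E) = (5 - E)/(1 + E + o) (w(o, E) = (5 + (o - o) + E*(-1))/((o + E) + 1) = (5 + 0 - E)/((E + o) + 1) = (5 - E)/(1 + E + o))
(10*13)*w(m(4, 1), f) = (10*13)*((5 - 1*(-6))/(1 - 6 + 4)) = 130*((5 + 6)/(-1)) = 130*(-1*11) = 130*(-11) = -1430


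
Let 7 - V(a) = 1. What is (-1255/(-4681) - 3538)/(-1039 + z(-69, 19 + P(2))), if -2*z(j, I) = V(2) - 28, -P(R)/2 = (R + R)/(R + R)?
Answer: 16560123/4812068 ≈ 3.4414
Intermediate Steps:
P(R) = -2 (P(R) = -2*(R + R)/(R + R) = -2*2*R/(2*R) = -2*2*R*1/(2*R) = -2*1 = -2)
V(a) = 6 (V(a) = 7 - 1*1 = 7 - 1 = 6)
z(j, I) = 11 (z(j, I) = -(6 - 28)/2 = -½*(-22) = 11)
(-1255/(-4681) - 3538)/(-1039 + z(-69, 19 + P(2))) = (-1255/(-4681) - 3538)/(-1039 + 11) = (-1255*(-1/4681) - 3538)/(-1028) = (1255/4681 - 3538)*(-1/1028) = -16560123/4681*(-1/1028) = 16560123/4812068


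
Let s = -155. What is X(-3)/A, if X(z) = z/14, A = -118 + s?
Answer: 1/1274 ≈ 0.00078493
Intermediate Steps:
A = -273 (A = -118 - 155 = -273)
X(z) = z/14 (X(z) = z*(1/14) = z/14)
X(-3)/A = ((1/14)*(-3))/(-273) = -3/14*(-1/273) = 1/1274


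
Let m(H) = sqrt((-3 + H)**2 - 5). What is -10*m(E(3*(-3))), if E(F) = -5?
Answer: -10*sqrt(59) ≈ -76.811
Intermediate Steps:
m(H) = sqrt(-5 + (-3 + H)**2)
-10*m(E(3*(-3))) = -10*sqrt(-5 + (-3 - 5)**2) = -10*sqrt(-5 + (-8)**2) = -10*sqrt(-5 + 64) = -10*sqrt(59)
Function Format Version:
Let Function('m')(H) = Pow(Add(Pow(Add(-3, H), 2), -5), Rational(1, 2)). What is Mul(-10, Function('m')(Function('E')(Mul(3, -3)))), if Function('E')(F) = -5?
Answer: Mul(-10, Pow(59, Rational(1, 2))) ≈ -76.811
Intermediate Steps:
Function('m')(H) = Pow(Add(-5, Pow(Add(-3, H), 2)), Rational(1, 2))
Mul(-10, Function('m')(Function('E')(Mul(3, -3)))) = Mul(-10, Pow(Add(-5, Pow(Add(-3, -5), 2)), Rational(1, 2))) = Mul(-10, Pow(Add(-5, Pow(-8, 2)), Rational(1, 2))) = Mul(-10, Pow(Add(-5, 64), Rational(1, 2))) = Mul(-10, Pow(59, Rational(1, 2)))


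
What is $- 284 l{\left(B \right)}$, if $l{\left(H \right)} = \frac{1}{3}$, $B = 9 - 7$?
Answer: $- \frac{284}{3} \approx -94.667$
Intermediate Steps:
$B = 2$ ($B = 9 - 7 = 2$)
$l{\left(H \right)} = \frac{1}{3}$
$- 284 l{\left(B \right)} = \left(-284\right) \frac{1}{3} = - \frac{284}{3}$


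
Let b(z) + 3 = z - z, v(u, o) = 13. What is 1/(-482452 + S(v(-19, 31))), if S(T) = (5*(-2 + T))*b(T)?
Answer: -1/482617 ≈ -2.0720e-6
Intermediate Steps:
b(z) = -3 (b(z) = -3 + (z - z) = -3 + 0 = -3)
S(T) = 30 - 15*T (S(T) = (5*(-2 + T))*(-3) = (-10 + 5*T)*(-3) = 30 - 15*T)
1/(-482452 + S(v(-19, 31))) = 1/(-482452 + (30 - 15*13)) = 1/(-482452 + (30 - 195)) = 1/(-482452 - 165) = 1/(-482617) = -1/482617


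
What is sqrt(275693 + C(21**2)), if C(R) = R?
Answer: sqrt(276134) ≈ 525.48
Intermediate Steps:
sqrt(275693 + C(21**2)) = sqrt(275693 + 21**2) = sqrt(275693 + 441) = sqrt(276134)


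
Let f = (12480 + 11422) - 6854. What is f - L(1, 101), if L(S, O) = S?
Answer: 17047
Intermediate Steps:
f = 17048 (f = 23902 - 6854 = 17048)
f - L(1, 101) = 17048 - 1*1 = 17048 - 1 = 17047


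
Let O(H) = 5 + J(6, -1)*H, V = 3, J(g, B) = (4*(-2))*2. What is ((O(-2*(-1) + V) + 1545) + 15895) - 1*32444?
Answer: -15079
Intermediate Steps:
J(g, B) = -16 (J(g, B) = -8*2 = -16)
O(H) = 5 - 16*H
((O(-2*(-1) + V) + 1545) + 15895) - 1*32444 = (((5 - 16*(-2*(-1) + 3)) + 1545) + 15895) - 1*32444 = (((5 - 16*(2 + 3)) + 1545) + 15895) - 32444 = (((5 - 16*5) + 1545) + 15895) - 32444 = (((5 - 80) + 1545) + 15895) - 32444 = ((-75 + 1545) + 15895) - 32444 = (1470 + 15895) - 32444 = 17365 - 32444 = -15079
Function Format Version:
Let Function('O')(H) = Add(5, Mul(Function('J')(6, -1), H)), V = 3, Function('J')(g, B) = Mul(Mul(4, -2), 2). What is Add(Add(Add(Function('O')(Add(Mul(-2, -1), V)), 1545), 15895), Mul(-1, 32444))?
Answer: -15079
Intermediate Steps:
Function('J')(g, B) = -16 (Function('J')(g, B) = Mul(-8, 2) = -16)
Function('O')(H) = Add(5, Mul(-16, H))
Add(Add(Add(Function('O')(Add(Mul(-2, -1), V)), 1545), 15895), Mul(-1, 32444)) = Add(Add(Add(Add(5, Mul(-16, Add(Mul(-2, -1), 3))), 1545), 15895), Mul(-1, 32444)) = Add(Add(Add(Add(5, Mul(-16, Add(2, 3))), 1545), 15895), -32444) = Add(Add(Add(Add(5, Mul(-16, 5)), 1545), 15895), -32444) = Add(Add(Add(Add(5, -80), 1545), 15895), -32444) = Add(Add(Add(-75, 1545), 15895), -32444) = Add(Add(1470, 15895), -32444) = Add(17365, -32444) = -15079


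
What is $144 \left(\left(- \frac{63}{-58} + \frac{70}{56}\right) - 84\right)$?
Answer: $- \frac{341028}{29} \approx -11760.0$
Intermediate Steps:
$144 \left(\left(- \frac{63}{-58} + \frac{70}{56}\right) - 84\right) = 144 \left(\left(\left(-63\right) \left(- \frac{1}{58}\right) + 70 \cdot \frac{1}{56}\right) - 84\right) = 144 \left(\left(\frac{63}{58} + \frac{5}{4}\right) - 84\right) = 144 \left(\frac{271}{116} - 84\right) = 144 \left(- \frac{9473}{116}\right) = - \frac{341028}{29}$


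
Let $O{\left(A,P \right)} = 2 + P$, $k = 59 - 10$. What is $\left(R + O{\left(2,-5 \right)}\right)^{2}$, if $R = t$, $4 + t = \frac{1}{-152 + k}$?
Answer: $\frac{521284}{10609} \approx 49.136$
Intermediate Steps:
$k = 49$
$t = - \frac{413}{103}$ ($t = -4 + \frac{1}{-152 + 49} = -4 + \frac{1}{-103} = -4 - \frac{1}{103} = - \frac{413}{103} \approx -4.0097$)
$R = - \frac{413}{103} \approx -4.0097$
$\left(R + O{\left(2,-5 \right)}\right)^{2} = \left(- \frac{413}{103} + \left(2 - 5\right)\right)^{2} = \left(- \frac{413}{103} - 3\right)^{2} = \left(- \frac{722}{103}\right)^{2} = \frac{521284}{10609}$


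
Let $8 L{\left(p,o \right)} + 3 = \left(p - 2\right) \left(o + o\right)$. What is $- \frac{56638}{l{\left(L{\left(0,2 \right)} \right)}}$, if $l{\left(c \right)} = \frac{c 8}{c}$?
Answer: $- \frac{28319}{4} \approx -7079.8$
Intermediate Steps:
$L{\left(p,o \right)} = - \frac{3}{8} + \frac{o \left(-2 + p\right)}{4}$ ($L{\left(p,o \right)} = - \frac{3}{8} + \frac{\left(p - 2\right) \left(o + o\right)}{8} = - \frac{3}{8} + \frac{\left(-2 + p\right) 2 o}{8} = - \frac{3}{8} + \frac{2 o \left(-2 + p\right)}{8} = - \frac{3}{8} + \frac{o \left(-2 + p\right)}{4}$)
$l{\left(c \right)} = 8$ ($l{\left(c \right)} = \frac{8 c}{c} = 8$)
$- \frac{56638}{l{\left(L{\left(0,2 \right)} \right)}} = - \frac{56638}{8} = \left(-56638\right) \frac{1}{8} = - \frac{28319}{4}$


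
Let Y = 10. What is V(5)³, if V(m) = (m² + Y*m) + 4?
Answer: 493039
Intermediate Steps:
V(m) = 4 + m² + 10*m (V(m) = (m² + 10*m) + 4 = 4 + m² + 10*m)
V(5)³ = (4 + 5² + 10*5)³ = (4 + 25 + 50)³ = 79³ = 493039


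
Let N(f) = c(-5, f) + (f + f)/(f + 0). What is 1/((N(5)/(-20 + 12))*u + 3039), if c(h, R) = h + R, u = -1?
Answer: 4/12157 ≈ 0.00032903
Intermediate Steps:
c(h, R) = R + h
N(f) = -3 + f (N(f) = (f - 5) + (f + f)/(f + 0) = (-5 + f) + (2*f)/f = (-5 + f) + 2 = -3 + f)
1/((N(5)/(-20 + 12))*u + 3039) = 1/(((-3 + 5)/(-20 + 12))*(-1) + 3039) = 1/((2/(-8))*(-1) + 3039) = 1/((2*(-1/8))*(-1) + 3039) = 1/(-1/4*(-1) + 3039) = 1/(1/4 + 3039) = 1/(12157/4) = 4/12157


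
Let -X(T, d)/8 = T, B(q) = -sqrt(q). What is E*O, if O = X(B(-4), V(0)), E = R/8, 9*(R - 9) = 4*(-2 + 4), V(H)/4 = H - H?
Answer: 178*I/9 ≈ 19.778*I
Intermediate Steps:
V(H) = 0 (V(H) = 4*(H - H) = 4*0 = 0)
X(T, d) = -8*T
R = 89/9 (R = 9 + (4*(-2 + 4))/9 = 9 + (4*2)/9 = 9 + (1/9)*8 = 9 + 8/9 = 89/9 ≈ 9.8889)
E = 89/72 (E = (89/9)/8 = (89/9)*(1/8) = 89/72 ≈ 1.2361)
O = 16*I (O = -(-8)*sqrt(-4) = -(-8)*2*I = -(-16)*I = 16*I ≈ 16.0*I)
E*O = 89*(16*I)/72 = 178*I/9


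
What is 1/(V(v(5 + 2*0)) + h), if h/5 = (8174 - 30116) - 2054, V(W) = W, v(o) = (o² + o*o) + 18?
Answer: -1/119912 ≈ -8.3395e-6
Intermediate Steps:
v(o) = 18 + 2*o² (v(o) = (o² + o²) + 18 = 2*o² + 18 = 18 + 2*o²)
h = -119980 (h = 5*((8174 - 30116) - 2054) = 5*(-21942 - 2054) = 5*(-23996) = -119980)
1/(V(v(5 + 2*0)) + h) = 1/((18 + 2*(5 + 2*0)²) - 119980) = 1/((18 + 2*(5 + 0)²) - 119980) = 1/((18 + 2*5²) - 119980) = 1/((18 + 2*25) - 119980) = 1/((18 + 50) - 119980) = 1/(68 - 119980) = 1/(-119912) = -1/119912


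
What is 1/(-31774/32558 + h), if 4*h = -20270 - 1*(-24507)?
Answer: 65116/68910575 ≈ 0.00094493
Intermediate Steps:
h = 4237/4 (h = (-20270 - 1*(-24507))/4 = (-20270 + 24507)/4 = (¼)*4237 = 4237/4 ≈ 1059.3)
1/(-31774/32558 + h) = 1/(-31774/32558 + 4237/4) = 1/(-31774*1/32558 + 4237/4) = 1/(-15887/16279 + 4237/4) = 1/(68910575/65116) = 65116/68910575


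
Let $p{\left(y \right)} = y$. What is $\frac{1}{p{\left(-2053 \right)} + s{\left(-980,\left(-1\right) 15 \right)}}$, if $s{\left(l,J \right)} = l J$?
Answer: $\frac{1}{12647} \approx 7.907 \cdot 10^{-5}$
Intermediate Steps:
$s{\left(l,J \right)} = J l$
$\frac{1}{p{\left(-2053 \right)} + s{\left(-980,\left(-1\right) 15 \right)}} = \frac{1}{-2053 + \left(-1\right) 15 \left(-980\right)} = \frac{1}{-2053 - -14700} = \frac{1}{-2053 + 14700} = \frac{1}{12647}$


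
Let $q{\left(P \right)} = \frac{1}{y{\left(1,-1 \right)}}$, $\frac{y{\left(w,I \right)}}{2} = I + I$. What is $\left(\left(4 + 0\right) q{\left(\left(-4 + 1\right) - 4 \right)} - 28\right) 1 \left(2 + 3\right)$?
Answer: $-145$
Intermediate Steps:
$y{\left(w,I \right)} = 4 I$ ($y{\left(w,I \right)} = 2 \left(I + I\right) = 2 \cdot 2 I = 4 I$)
$q{\left(P \right)} = - \frac{1}{4}$ ($q{\left(P \right)} = \frac{1}{4 \left(-1\right)} = \frac{1}{-4} = - \frac{1}{4}$)
$\left(\left(4 + 0\right) q{\left(\left(-4 + 1\right) - 4 \right)} - 28\right) 1 \left(2 + 3\right) = \left(\left(4 + 0\right) \left(- \frac{1}{4}\right) - 28\right) 1 \left(2 + 3\right) = \left(4 \left(- \frac{1}{4}\right) - 28\right) 1 \cdot 5 = \left(-1 - 28\right) 5 = \left(-29\right) 5 = -145$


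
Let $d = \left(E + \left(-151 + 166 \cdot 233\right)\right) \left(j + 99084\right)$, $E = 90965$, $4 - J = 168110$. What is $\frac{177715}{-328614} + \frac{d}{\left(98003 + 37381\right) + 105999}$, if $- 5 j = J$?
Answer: $\frac{9411576826825021}{132203055270} \approx 71190.0$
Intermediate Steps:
$J = -168106$ ($J = 4 - 168110 = -168106$)
$j = \frac{168106}{5}$ ($j = \left(- \frac{1}{5}\right) \left(-168106\right) = \frac{168106}{5} \approx 33621.0$)
$d = \frac{85921308792}{5}$ ($d = \left(90965 + \left(-151 + 166 \cdot 233\right)\right) \left(\frac{168106}{5} + 99084\right) = \left(90965 + \left(-151 + 38678\right)\right) \frac{663526}{5} = \left(90965 + 38527\right) \frac{663526}{5} = 129492 \cdot \frac{663526}{5} = \frac{85921308792}{5} \approx 1.7184 \cdot 10^{10}$)
$\frac{177715}{-328614} + \frac{d}{\left(98003 + 37381\right) + 105999} = \frac{177715}{-328614} + \frac{85921308792}{5 \left(\left(98003 + 37381\right) + 105999\right)} = 177715 \left(- \frac{1}{328614}\right) + \frac{85921308792}{5 \left(135384 + 105999\right)} = - \frac{177715}{328614} + \frac{85921308792}{5 \cdot 241383} = - \frac{177715}{328614} + \frac{85921308792}{5} \cdot \frac{1}{241383} = - \frac{177715}{328614} + \frac{28640436264}{402305} = \frac{9411576826825021}{132203055270}$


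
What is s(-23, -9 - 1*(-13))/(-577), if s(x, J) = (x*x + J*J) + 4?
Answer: -549/577 ≈ -0.95147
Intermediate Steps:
s(x, J) = 4 + J**2 + x**2 (s(x, J) = (x**2 + J**2) + 4 = (J**2 + x**2) + 4 = 4 + J**2 + x**2)
s(-23, -9 - 1*(-13))/(-577) = (4 + (-9 - 1*(-13))**2 + (-23)**2)/(-577) = (4 + (-9 + 13)**2 + 529)*(-1/577) = (4 + 4**2 + 529)*(-1/577) = (4 + 16 + 529)*(-1/577) = 549*(-1/577) = -549/577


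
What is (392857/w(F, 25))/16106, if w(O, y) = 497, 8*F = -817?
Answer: 392857/8004682 ≈ 0.049078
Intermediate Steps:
F = -817/8 (F = (⅛)*(-817) = -817/8 ≈ -102.13)
(392857/w(F, 25))/16106 = (392857/497)/16106 = (392857*(1/497))*(1/16106) = (392857/497)*(1/16106) = 392857/8004682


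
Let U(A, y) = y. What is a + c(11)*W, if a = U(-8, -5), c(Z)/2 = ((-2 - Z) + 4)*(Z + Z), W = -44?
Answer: 17419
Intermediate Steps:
c(Z) = 4*Z*(2 - Z) (c(Z) = 2*(((-2 - Z) + 4)*(Z + Z)) = 2*((2 - Z)*(2*Z)) = 2*(2*Z*(2 - Z)) = 4*Z*(2 - Z))
a = -5
a + c(11)*W = -5 + (4*11*(2 - 1*11))*(-44) = -5 + (4*11*(2 - 11))*(-44) = -5 + (4*11*(-9))*(-44) = -5 - 396*(-44) = -5 + 17424 = 17419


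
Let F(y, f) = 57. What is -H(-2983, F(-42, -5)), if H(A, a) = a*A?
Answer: 170031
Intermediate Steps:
H(A, a) = A*a
-H(-2983, F(-42, -5)) = -(-2983)*57 = -1*(-170031) = 170031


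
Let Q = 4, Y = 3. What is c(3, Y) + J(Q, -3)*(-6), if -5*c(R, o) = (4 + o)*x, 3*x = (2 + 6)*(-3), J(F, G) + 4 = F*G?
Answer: 536/5 ≈ 107.20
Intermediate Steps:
J(F, G) = -4 + F*G
x = -8 (x = ((2 + 6)*(-3))/3 = (8*(-3))/3 = (⅓)*(-24) = -8)
c(R, o) = 32/5 + 8*o/5 (c(R, o) = -(4 + o)*(-8)/5 = -(-32 - 8*o)/5 = 32/5 + 8*o/5)
c(3, Y) + J(Q, -3)*(-6) = (32/5 + (8/5)*3) + (-4 + 4*(-3))*(-6) = (32/5 + 24/5) + (-4 - 12)*(-6) = 56/5 - 16*(-6) = 56/5 + 96 = 536/5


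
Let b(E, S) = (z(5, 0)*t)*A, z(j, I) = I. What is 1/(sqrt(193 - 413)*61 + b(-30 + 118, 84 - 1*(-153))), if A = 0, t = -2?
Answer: -I*sqrt(55)/6710 ≈ -0.0011052*I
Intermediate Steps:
b(E, S) = 0 (b(E, S) = (0*(-2))*0 = 0*0 = 0)
1/(sqrt(193 - 413)*61 + b(-30 + 118, 84 - 1*(-153))) = 1/(sqrt(193 - 413)*61 + 0) = 1/(sqrt(-220)*61 + 0) = 1/((2*I*sqrt(55))*61 + 0) = 1/(122*I*sqrt(55) + 0) = 1/(122*I*sqrt(55)) = -I*sqrt(55)/6710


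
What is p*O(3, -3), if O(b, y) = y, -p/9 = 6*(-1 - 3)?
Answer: -648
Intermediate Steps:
p = 216 (p = -54*(-1 - 3) = -54*(-4) = -9*(-24) = 216)
p*O(3, -3) = 216*(-3) = -648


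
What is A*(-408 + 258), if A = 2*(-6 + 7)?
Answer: -300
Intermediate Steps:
A = 2 (A = 2*1 = 2)
A*(-408 + 258) = 2*(-408 + 258) = 2*(-150) = -300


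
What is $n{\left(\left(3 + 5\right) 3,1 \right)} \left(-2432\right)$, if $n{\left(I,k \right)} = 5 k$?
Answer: $-12160$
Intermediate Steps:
$n{\left(\left(3 + 5\right) 3,1 \right)} \left(-2432\right) = 5 \cdot 1 \left(-2432\right) = 5 \left(-2432\right) = -12160$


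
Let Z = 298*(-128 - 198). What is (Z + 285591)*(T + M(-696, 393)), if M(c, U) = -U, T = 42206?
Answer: 7879367159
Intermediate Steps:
Z = -97148 (Z = 298*(-326) = -97148)
(Z + 285591)*(T + M(-696, 393)) = (-97148 + 285591)*(42206 - 1*393) = 188443*(42206 - 393) = 188443*41813 = 7879367159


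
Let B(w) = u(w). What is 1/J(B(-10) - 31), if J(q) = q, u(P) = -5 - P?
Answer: -1/26 ≈ -0.038462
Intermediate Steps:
B(w) = -5 - w
1/J(B(-10) - 31) = 1/((-5 - 1*(-10)) - 31) = 1/((-5 + 10) - 31) = 1/(5 - 31) = 1/(-26) = -1/26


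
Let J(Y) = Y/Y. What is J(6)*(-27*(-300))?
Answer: 8100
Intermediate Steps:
J(Y) = 1
J(6)*(-27*(-300)) = 1*(-27*(-300)) = 1*8100 = 8100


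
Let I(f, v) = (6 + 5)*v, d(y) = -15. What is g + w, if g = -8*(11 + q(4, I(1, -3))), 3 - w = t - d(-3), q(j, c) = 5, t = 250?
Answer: -390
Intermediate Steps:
I(f, v) = 11*v
w = -262 (w = 3 - (250 - 1*(-15)) = 3 - (250 + 15) = 3 - 1*265 = 3 - 265 = -262)
g = -128 (g = -8*(11 + 5) = -8*16 = -128)
g + w = -128 - 262 = -390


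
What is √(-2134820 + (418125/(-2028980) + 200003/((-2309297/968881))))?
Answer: I*√1685474849458280667491949261/27561867218 ≈ 1489.5*I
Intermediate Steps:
√(-2134820 + (418125/(-2028980) + 200003/((-2309297/968881)))) = √(-2134820 + (418125*(-1/2028980) + 200003/((-2309297*1/968881)))) = √(-2134820 + (-83625/405796 + 200003/(-135841/56993))) = √(-2134820 + (-83625/405796 + 200003*(-56993/135841))) = √(-2134820 + (-83625/405796 - 11398770979/135841)) = √(-2134820 - 4625587027897909/55123734436) = √(-122304837776559429/55123734436) = I*√1685474849458280667491949261/27561867218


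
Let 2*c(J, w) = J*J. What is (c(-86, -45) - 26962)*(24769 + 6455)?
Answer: -726395136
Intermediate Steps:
c(J, w) = J²/2 (c(J, w) = (J*J)/2 = J²/2)
(c(-86, -45) - 26962)*(24769 + 6455) = ((½)*(-86)² - 26962)*(24769 + 6455) = ((½)*7396 - 26962)*31224 = (3698 - 26962)*31224 = -23264*31224 = -726395136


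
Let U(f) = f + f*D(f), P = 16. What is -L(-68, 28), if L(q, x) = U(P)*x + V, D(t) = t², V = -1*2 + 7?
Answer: -115141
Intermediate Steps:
V = 5 (V = -2 + 7 = 5)
U(f) = f + f³ (U(f) = f + f*f² = f + f³)
L(q, x) = 5 + 4112*x (L(q, x) = (16 + 16³)*x + 5 = (16 + 4096)*x + 5 = 4112*x + 5 = 5 + 4112*x)
-L(-68, 28) = -(5 + 4112*28) = -(5 + 115136) = -1*115141 = -115141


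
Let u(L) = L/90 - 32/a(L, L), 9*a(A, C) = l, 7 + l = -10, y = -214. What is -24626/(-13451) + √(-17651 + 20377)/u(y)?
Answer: 24626/13451 + 765*√2726/11141 ≈ 5.4159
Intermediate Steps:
l = -17 (l = -7 - 10 = -17)
a(A, C) = -17/9 (a(A, C) = (⅑)*(-17) = -17/9)
u(L) = 288/17 + L/90 (u(L) = L/90 - 32/(-17/9) = L*(1/90) - 32*(-9/17) = L/90 + 288/17 = 288/17 + L/90)
-24626/(-13451) + √(-17651 + 20377)/u(y) = -24626/(-13451) + √(-17651 + 20377)/(288/17 + (1/90)*(-214)) = -24626*(-1/13451) + √2726/(288/17 - 107/45) = 24626/13451 + √2726/(11141/765) = 24626/13451 + √2726*(765/11141) = 24626/13451 + 765*√2726/11141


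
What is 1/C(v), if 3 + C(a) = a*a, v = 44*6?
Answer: 1/69693 ≈ 1.4349e-5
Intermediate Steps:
v = 264
C(a) = -3 + a² (C(a) = -3 + a*a = -3 + a²)
1/C(v) = 1/(-3 + 264²) = 1/(-3 + 69696) = 1/69693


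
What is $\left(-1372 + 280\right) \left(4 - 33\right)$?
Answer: $31668$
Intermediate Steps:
$\left(-1372 + 280\right) \left(4 - 33\right) = - 1092 \left(4 - 33\right) = \left(-1092\right) \left(-29\right) = 31668$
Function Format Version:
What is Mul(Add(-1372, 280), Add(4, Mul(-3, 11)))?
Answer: 31668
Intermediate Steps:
Mul(Add(-1372, 280), Add(4, Mul(-3, 11))) = Mul(-1092, Add(4, -33)) = Mul(-1092, -29) = 31668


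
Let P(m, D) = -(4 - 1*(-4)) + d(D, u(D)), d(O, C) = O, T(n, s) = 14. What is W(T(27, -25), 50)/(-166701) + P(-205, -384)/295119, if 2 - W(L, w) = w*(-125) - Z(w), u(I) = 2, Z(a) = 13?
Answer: -638089109/16398877473 ≈ -0.038911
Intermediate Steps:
W(L, w) = 15 + 125*w (W(L, w) = 2 - (w*(-125) - 1*13) = 2 - (-125*w - 13) = 2 - (-13 - 125*w) = 2 + (13 + 125*w) = 15 + 125*w)
P(m, D) = -8 + D (P(m, D) = -(4 - 1*(-4)) + D = -(4 + 4) + D = -1*8 + D = -8 + D)
W(T(27, -25), 50)/(-166701) + P(-205, -384)/295119 = (15 + 125*50)/(-166701) + (-8 - 384)/295119 = (15 + 6250)*(-1/166701) - 392*1/295119 = 6265*(-1/166701) - 392/295119 = -6265/166701 - 392/295119 = -638089109/16398877473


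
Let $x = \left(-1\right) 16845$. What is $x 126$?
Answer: $-2122470$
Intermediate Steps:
$x = -16845$
$x 126 = \left(-16845\right) 126 = -2122470$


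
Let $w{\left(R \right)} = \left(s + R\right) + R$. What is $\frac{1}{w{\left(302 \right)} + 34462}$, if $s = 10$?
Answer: $\frac{1}{35076} \approx 2.851 \cdot 10^{-5}$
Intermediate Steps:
$w{\left(R \right)} = 10 + 2 R$ ($w{\left(R \right)} = \left(10 + R\right) + R = 10 + 2 R$)
$\frac{1}{w{\left(302 \right)} + 34462} = \frac{1}{\left(10 + 2 \cdot 302\right) + 34462} = \frac{1}{\left(10 + 604\right) + 34462} = \frac{1}{614 + 34462} = \frac{1}{35076}$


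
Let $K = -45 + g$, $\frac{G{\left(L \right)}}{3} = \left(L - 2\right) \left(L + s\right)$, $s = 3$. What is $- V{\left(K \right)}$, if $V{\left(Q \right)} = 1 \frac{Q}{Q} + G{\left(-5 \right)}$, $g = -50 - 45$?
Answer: $-43$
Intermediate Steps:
$g = -95$
$G{\left(L \right)} = 3 \left(-2 + L\right) \left(3 + L\right)$ ($G{\left(L \right)} = 3 \left(L - 2\right) \left(L + 3\right) = 3 \left(-2 + L\right) \left(3 + L\right)$)
$K = -140$ ($K = -45 - 95 = -140$)
$V{\left(Q \right)} = 43$ ($V{\left(Q \right)} = 1 \frac{Q}{Q} + \left(-18 + 3 \left(-5\right) + 3 \left(-5\right)^{2}\right) = 1 \cdot 1 - -42 = 1 - -42 = 1 + 42 = 43$)
$- V{\left(K \right)} = \left(-1\right) 43 = -43$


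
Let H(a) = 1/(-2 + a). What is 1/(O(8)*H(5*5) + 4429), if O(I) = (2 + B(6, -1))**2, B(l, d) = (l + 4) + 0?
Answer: 23/102011 ≈ 0.00022547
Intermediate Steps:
B(l, d) = 4 + l (B(l, d) = (4 + l) + 0 = 4 + l)
O(I) = 144 (O(I) = (2 + (4 + 6))**2 = (2 + 10)**2 = 12**2 = 144)
1/(O(8)*H(5*5) + 4429) = 1/(144/(-2 + 5*5) + 4429) = 1/(144/(-2 + 25) + 4429) = 1/(144/23 + 4429) = 1/(102011/23) = 23/102011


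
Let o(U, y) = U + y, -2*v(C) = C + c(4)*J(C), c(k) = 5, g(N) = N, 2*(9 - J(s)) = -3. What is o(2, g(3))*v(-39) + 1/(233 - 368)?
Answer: -18229/540 ≈ -33.757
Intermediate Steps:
J(s) = 21/2 (J(s) = 9 - ½*(-3) = 9 + 3/2 = 21/2)
v(C) = -105/4 - C/2 (v(C) = -(C + 5*(21/2))/2 = -(C + 105/2)/2 = -(105/2 + C)/2 = -105/4 - C/2)
o(2, g(3))*v(-39) + 1/(233 - 368) = (2 + 3)*(-105/4 - ½*(-39)) + 1/(233 - 368) = 5*(-105/4 + 39/2) + 1/(-135) = 5*(-27/4) - 1/135 = -135/4 - 1/135 = -18229/540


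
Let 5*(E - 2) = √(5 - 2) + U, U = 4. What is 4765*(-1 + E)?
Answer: 8577 + 953*√3 ≈ 10228.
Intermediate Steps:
E = 14/5 + √3/5 (E = 2 + (√(5 - 2) + 4)/5 = 2 + (√3 + 4)/5 = 2 + (4 + √3)/5 = 2 + (⅘ + √3/5) = 14/5 + √3/5 ≈ 3.1464)
4765*(-1 + E) = 4765*(-1 + (14/5 + √3/5)) = 4765*(9/5 + √3/5) = 8577 + 953*√3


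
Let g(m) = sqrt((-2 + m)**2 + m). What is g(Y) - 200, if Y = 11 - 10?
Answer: -200 + sqrt(2) ≈ -198.59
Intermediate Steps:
Y = 1
g(m) = sqrt(m + (-2 + m)**2)
g(Y) - 200 = sqrt(1 + (-2 + 1)**2) - 200 = sqrt(1 + (-1)**2) - 200 = sqrt(1 + 1) - 200 = sqrt(2) - 200 = -200 + sqrt(2)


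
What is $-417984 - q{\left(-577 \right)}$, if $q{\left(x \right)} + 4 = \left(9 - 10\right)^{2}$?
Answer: $-417981$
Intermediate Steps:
$q{\left(x \right)} = -3$ ($q{\left(x \right)} = -4 + \left(9 - 10\right)^{2} = -4 + \left(-1\right)^{2} = -4 + 1 = -3$)
$-417984 - q{\left(-577 \right)} = -417984 - -3 = -417984 + 3 = -417981$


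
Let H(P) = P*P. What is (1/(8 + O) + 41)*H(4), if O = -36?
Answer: 4588/7 ≈ 655.43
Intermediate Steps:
H(P) = P²
(1/(8 + O) + 41)*H(4) = (1/(8 - 36) + 41)*4² = (1/(-28) + 41)*16 = (-1/28 + 41)*16 = (1147/28)*16 = 4588/7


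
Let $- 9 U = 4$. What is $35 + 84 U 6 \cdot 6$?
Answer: $-1309$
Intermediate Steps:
$U = - \frac{4}{9}$ ($U = \left(- \frac{1}{9}\right) 4 = - \frac{4}{9} \approx -0.44444$)
$35 + 84 U 6 \cdot 6 = 35 + 84 \left(- \frac{4}{9}\right) 6 \cdot 6 = 35 + 84 \left(\left(- \frac{8}{3}\right) 6\right) = 35 + 84 \left(-16\right) = 35 - 1344 = -1309$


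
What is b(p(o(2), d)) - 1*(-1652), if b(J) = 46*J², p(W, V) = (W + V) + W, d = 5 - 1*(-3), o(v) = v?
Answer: 8276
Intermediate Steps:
d = 8 (d = 5 + 3 = 8)
p(W, V) = V + 2*W (p(W, V) = (V + W) + W = V + 2*W)
b(p(o(2), d)) - 1*(-1652) = 46*(8 + 2*2)² - 1*(-1652) = 46*(8 + 4)² + 1652 = 46*12² + 1652 = 46*144 + 1652 = 6624 + 1652 = 8276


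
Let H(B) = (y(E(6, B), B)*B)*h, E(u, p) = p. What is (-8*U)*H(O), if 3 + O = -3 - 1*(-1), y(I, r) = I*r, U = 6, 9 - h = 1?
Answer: 48000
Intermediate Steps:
h = 8 (h = 9 - 1*1 = 9 - 1 = 8)
O = -5 (O = -3 + (-3 - 1*(-1)) = -3 + (-3 + 1) = -3 - 2 = -5)
H(B) = 8*B**3 (H(B) = ((B*B)*B)*8 = (B**2*B)*8 = B**3*8 = 8*B**3)
(-8*U)*H(O) = (-8*6)*(8*(-5)**3) = -384*(-125) = -48*(-1000) = 48000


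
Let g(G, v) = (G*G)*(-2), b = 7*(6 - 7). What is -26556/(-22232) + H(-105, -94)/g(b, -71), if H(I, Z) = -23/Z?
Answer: 4359331/3657164 ≈ 1.1920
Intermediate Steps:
b = -7 (b = 7*(-1) = -7)
g(G, v) = -2*G**2 (g(G, v) = G**2*(-2) = -2*G**2)
-26556/(-22232) + H(-105, -94)/g(b, -71) = -26556/(-22232) + (-23/(-94))/((-2*(-7)**2)) = -26556*(-1/22232) + (-23*(-1/94))/((-2*49)) = 6639/5558 + (23/94)/(-98) = 6639/5558 + (23/94)*(-1/98) = 6639/5558 - 23/9212 = 4359331/3657164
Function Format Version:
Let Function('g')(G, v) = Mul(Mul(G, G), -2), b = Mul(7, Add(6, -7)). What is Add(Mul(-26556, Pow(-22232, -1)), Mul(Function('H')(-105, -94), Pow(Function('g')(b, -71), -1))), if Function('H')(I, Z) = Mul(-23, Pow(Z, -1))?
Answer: Rational(4359331, 3657164) ≈ 1.1920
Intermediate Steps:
b = -7 (b = Mul(7, -1) = -7)
Function('g')(G, v) = Mul(-2, Pow(G, 2)) (Function('g')(G, v) = Mul(Pow(G, 2), -2) = Mul(-2, Pow(G, 2)))
Add(Mul(-26556, Pow(-22232, -1)), Mul(Function('H')(-105, -94), Pow(Function('g')(b, -71), -1))) = Add(Mul(-26556, Pow(-22232, -1)), Mul(Mul(-23, Pow(-94, -1)), Pow(Mul(-2, Pow(-7, 2)), -1))) = Add(Mul(-26556, Rational(-1, 22232)), Mul(Mul(-23, Rational(-1, 94)), Pow(Mul(-2, 49), -1))) = Add(Rational(6639, 5558), Mul(Rational(23, 94), Pow(-98, -1))) = Add(Rational(6639, 5558), Mul(Rational(23, 94), Rational(-1, 98))) = Add(Rational(6639, 5558), Rational(-23, 9212)) = Rational(4359331, 3657164)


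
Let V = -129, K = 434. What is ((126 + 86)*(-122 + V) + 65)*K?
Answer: -23065798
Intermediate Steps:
((126 + 86)*(-122 + V) + 65)*K = ((126 + 86)*(-122 - 129) + 65)*434 = (212*(-251) + 65)*434 = (-53212 + 65)*434 = -53147*434 = -23065798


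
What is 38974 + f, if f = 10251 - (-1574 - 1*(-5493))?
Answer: 45306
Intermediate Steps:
f = 6332 (f = 10251 - (-1574 + 5493) = 10251 - 1*3919 = 10251 - 3919 = 6332)
38974 + f = 38974 + 6332 = 45306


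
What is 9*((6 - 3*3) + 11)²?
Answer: 576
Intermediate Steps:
9*((6 - 3*3) + 11)² = 9*((6 - 9) + 11)² = 9*(-3 + 11)² = 9*8² = 9*64 = 576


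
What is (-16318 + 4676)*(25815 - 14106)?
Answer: -136316178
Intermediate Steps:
(-16318 + 4676)*(25815 - 14106) = -11642*11709 = -136316178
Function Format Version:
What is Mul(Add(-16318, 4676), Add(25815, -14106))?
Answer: -136316178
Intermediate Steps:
Mul(Add(-16318, 4676), Add(25815, -14106)) = Mul(-11642, 11709) = -136316178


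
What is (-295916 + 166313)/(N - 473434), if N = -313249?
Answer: 129603/786683 ≈ 0.16475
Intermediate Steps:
(-295916 + 166313)/(N - 473434) = (-295916 + 166313)/(-313249 - 473434) = -129603/(-786683) = -129603*(-1/786683) = 129603/786683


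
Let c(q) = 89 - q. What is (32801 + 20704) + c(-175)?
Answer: 53769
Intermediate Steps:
(32801 + 20704) + c(-175) = (32801 + 20704) + (89 - 1*(-175)) = 53505 + (89 + 175) = 53505 + 264 = 53769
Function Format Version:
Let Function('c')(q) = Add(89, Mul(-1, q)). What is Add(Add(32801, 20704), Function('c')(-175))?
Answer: 53769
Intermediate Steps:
Add(Add(32801, 20704), Function('c')(-175)) = Add(Add(32801, 20704), Add(89, Mul(-1, -175))) = Add(53505, Add(89, 175)) = Add(53505, 264) = 53769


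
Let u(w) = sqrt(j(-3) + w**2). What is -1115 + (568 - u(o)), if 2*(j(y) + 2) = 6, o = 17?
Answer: -547 - sqrt(290) ≈ -564.03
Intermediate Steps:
j(y) = 1 (j(y) = -2 + (1/2)*6 = -2 + 3 = 1)
u(w) = sqrt(1 + w**2)
-1115 + (568 - u(o)) = -1115 + (568 - sqrt(1 + 17**2)) = -1115 + (568 - sqrt(1 + 289)) = -1115 + (568 - sqrt(290)) = -547 - sqrt(290)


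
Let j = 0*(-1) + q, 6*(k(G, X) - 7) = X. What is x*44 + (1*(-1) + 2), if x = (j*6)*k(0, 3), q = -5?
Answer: -9899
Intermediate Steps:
k(G, X) = 7 + X/6
j = -5 (j = 0*(-1) - 5 = 0 - 5 = -5)
x = -225 (x = (-5*6)*(7 + (⅙)*3) = -30*(7 + ½) = -30*15/2 = -225)
x*44 + (1*(-1) + 2) = -225*44 + (1*(-1) + 2) = -9900 + (-1 + 2) = -9900 + 1 = -9899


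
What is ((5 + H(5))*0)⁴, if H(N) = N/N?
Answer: 0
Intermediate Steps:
H(N) = 1
((5 + H(5))*0)⁴ = ((5 + 1)*0)⁴ = (6*0)⁴ = 0⁴ = 0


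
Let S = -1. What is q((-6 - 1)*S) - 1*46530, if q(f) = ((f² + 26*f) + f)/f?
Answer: -46496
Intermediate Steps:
q(f) = (f² + 27*f)/f
q((-6 - 1)*S) - 1*46530 = (27 + (-6 - 1)*(-1)) - 1*46530 = (27 - 7*(-1)) - 46530 = (27 + 7) - 46530 = 34 - 46530 = -46496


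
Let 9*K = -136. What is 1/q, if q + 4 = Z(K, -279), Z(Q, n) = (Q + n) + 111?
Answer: -9/1684 ≈ -0.0053444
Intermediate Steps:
K = -136/9 (K = (1/9)*(-136) = -136/9 ≈ -15.111)
Z(Q, n) = 111 + Q + n
q = -1684/9 (q = -4 + (111 - 136/9 - 279) = -4 - 1648/9 = -1684/9 ≈ -187.11)
1/q = 1/(-1684/9) = -9/1684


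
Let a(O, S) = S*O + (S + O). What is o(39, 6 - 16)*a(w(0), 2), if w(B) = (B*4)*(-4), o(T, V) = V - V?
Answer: 0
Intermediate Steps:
o(T, V) = 0
w(B) = -16*B (w(B) = (4*B)*(-4) = -16*B)
a(O, S) = O + S + O*S (a(O, S) = O*S + (O + S) = O + S + O*S)
o(39, 6 - 16)*a(w(0), 2) = 0*(-16*0 + 2 - 16*0*2) = 0*(0 + 2 + 0*2) = 0*(0 + 2 + 0) = 0*2 = 0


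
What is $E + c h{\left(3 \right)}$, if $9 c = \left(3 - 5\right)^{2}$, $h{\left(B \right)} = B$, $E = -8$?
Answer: $- \frac{20}{3} \approx -6.6667$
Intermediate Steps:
$c = \frac{4}{9}$ ($c = \frac{\left(3 - 5\right)^{2}}{9} = \frac{\left(-2\right)^{2}}{9} = \frac{1}{9} \cdot 4 = \frac{4}{9} \approx 0.44444$)
$E + c h{\left(3 \right)} = -8 + \frac{4}{9} \cdot 3 = -8 + \frac{4}{3} = - \frac{20}{3}$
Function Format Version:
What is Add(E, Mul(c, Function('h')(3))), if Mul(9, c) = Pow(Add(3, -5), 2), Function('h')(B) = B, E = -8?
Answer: Rational(-20, 3) ≈ -6.6667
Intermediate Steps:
c = Rational(4, 9) (c = Mul(Rational(1, 9), Pow(Add(3, -5), 2)) = Mul(Rational(1, 9), Pow(-2, 2)) = Mul(Rational(1, 9), 4) = Rational(4, 9) ≈ 0.44444)
Add(E, Mul(c, Function('h')(3))) = Add(-8, Mul(Rational(4, 9), 3)) = Add(-8, Rational(4, 3)) = Rational(-20, 3)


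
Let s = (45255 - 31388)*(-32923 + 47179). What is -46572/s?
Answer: -3881/16473996 ≈ -0.00023558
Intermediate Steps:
s = 197687952 (s = 13867*14256 = 197687952)
-46572/s = -46572/197687952 = -46572*1/197687952 = -3881/16473996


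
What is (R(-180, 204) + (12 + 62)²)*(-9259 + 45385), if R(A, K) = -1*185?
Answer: 191142666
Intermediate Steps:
R(A, K) = -185
(R(-180, 204) + (12 + 62)²)*(-9259 + 45385) = (-185 + (12 + 62)²)*(-9259 + 45385) = (-185 + 74²)*36126 = (-185 + 5476)*36126 = 5291*36126 = 191142666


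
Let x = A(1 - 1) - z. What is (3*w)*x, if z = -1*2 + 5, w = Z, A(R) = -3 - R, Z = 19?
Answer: -342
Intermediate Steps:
w = 19
z = 3 (z = -2 + 5 = 3)
x = -6 (x = (-3 - (1 - 1)) - 1*3 = (-3 - 1*0) - 3 = (-3 + 0) - 3 = -3 - 3 = -6)
(3*w)*x = (3*19)*(-6) = 57*(-6) = -342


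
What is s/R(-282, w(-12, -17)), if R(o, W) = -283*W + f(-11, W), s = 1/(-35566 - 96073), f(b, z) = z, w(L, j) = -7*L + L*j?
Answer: 1/10691193024 ≈ 9.3535e-11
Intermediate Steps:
s = -1/131639 (s = 1/(-131639) = -1/131639 ≈ -7.5965e-6)
R(o, W) = -282*W (R(o, W) = -283*W + W = -282*W)
s/R(-282, w(-12, -17)) = -1/(3384*(-7 - 17))/131639 = -1/(131639*((-(-3384)*(-24)))) = -1/(131639*((-282*288))) = -1/131639/(-81216) = -1/131639*(-1/81216) = 1/10691193024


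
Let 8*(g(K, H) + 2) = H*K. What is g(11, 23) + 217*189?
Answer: 328341/8 ≈ 41043.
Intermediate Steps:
g(K, H) = -2 + H*K/8 (g(K, H) = -2 + (H*K)/8 = -2 + H*K/8)
g(11, 23) + 217*189 = (-2 + (⅛)*23*11) + 217*189 = (-2 + 253/8) + 41013 = 237/8 + 41013 = 328341/8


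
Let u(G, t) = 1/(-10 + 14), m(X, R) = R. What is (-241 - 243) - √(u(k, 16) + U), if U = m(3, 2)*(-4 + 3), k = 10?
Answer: -484 - I*√7/2 ≈ -484.0 - 1.3229*I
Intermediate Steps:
u(G, t) = ¼ (u(G, t) = 1/4 = ¼)
U = -2 (U = 2*(-4 + 3) = 2*(-1) = -2)
(-241 - 243) - √(u(k, 16) + U) = (-241 - 243) - √(¼ - 2) = -484 - √(-7/4) = -484 - I*√7/2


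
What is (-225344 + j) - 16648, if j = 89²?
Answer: -234071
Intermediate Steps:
j = 7921
(-225344 + j) - 16648 = (-225344 + 7921) - 16648 = -217423 - 16648 = -234071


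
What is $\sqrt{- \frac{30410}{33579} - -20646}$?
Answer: $\frac{2 \sqrt{646621124786}}{11193} \approx 143.68$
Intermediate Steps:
$\sqrt{- \frac{30410}{33579} - -20646} = \sqrt{\left(-30410\right) \frac{1}{33579} + 20646} = \sqrt{- \frac{30410}{33579} + 20646} = \sqrt{\frac{693241624}{33579}} = \frac{2 \sqrt{646621124786}}{11193}$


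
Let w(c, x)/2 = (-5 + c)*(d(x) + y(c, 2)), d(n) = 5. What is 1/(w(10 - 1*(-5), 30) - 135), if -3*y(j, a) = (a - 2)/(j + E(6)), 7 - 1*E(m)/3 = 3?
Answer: -1/35 ≈ -0.028571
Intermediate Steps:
E(m) = 12 (E(m) = 21 - 3*3 = 21 - 9 = 12)
y(j, a) = -(-2 + a)/(3*(12 + j)) (y(j, a) = -(a - 2)/(3*(j + 12)) = -(-2 + a)/(3*(12 + j)))
w(c, x) = -50 + 10*c (w(c, x) = 2*((-5 + c)*(5 + (2 - 1*2)/(3*(12 + c)))) = 2*((-5 + c)*(5 + (2 - 2)/(3*(12 + c)))) = 2*((-5 + c)*(5 + (⅓)*0/(12 + c))) = 2*((-5 + c)*(5 + 0)) = 2*((-5 + c)*5) = 2*(-25 + 5*c) = -50 + 10*c)
1/(w(10 - 1*(-5), 30) - 135) = 1/((-50 + 10*(10 - 1*(-5))) - 135) = 1/((-50 + 10*(10 + 5)) - 135) = 1/((-50 + 10*15) - 135) = 1/((-50 + 150) - 135) = 1/(100 - 135) = 1/(-35) = -1/35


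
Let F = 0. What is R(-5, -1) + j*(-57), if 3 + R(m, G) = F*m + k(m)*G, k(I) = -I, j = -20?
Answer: 1132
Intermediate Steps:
R(m, G) = -3 - G*m (R(m, G) = -3 + (0*m + (-m)*G) = -3 + (0 - G*m) = -3 - G*m)
R(-5, -1) + j*(-57) = (-3 - 1*(-1)*(-5)) - 20*(-57) = (-3 - 5) + 1140 = -8 + 1140 = 1132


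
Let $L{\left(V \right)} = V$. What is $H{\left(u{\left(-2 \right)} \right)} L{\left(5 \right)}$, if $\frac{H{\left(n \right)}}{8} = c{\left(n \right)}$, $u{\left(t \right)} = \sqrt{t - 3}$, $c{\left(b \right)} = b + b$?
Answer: $80 i \sqrt{5} \approx 178.89 i$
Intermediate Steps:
$c{\left(b \right)} = 2 b$
$u{\left(t \right)} = \sqrt{-3 + t}$
$H{\left(n \right)} = 16 n$ ($H{\left(n \right)} = 8 \cdot 2 n = 16 n$)
$H{\left(u{\left(-2 \right)} \right)} L{\left(5 \right)} = 16 \sqrt{-3 - 2} \cdot 5 = 16 \sqrt{-5} \cdot 5 = 16 i \sqrt{5} \cdot 5 = 80 i \sqrt{5}$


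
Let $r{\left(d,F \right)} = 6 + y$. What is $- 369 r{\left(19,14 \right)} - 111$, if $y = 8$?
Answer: $-5277$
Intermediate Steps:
$r{\left(d,F \right)} = 14$ ($r{\left(d,F \right)} = 6 + 8 = 14$)
$- 369 r{\left(19,14 \right)} - 111 = \left(-369\right) 14 - 111 = -5166 - 111 = -5277$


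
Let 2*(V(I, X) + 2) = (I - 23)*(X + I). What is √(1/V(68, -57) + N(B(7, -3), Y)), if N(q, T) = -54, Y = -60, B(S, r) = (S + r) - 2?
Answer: 4*I*√813587/491 ≈ 7.3482*I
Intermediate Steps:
B(S, r) = -2 + S + r
V(I, X) = -2 + (-23 + I)*(I + X)/2 (V(I, X) = -2 + ((I - 23)*(X + I))/2 = -2 + ((-23 + I)*(I + X))/2 = -2 + (-23 + I)*(I + X)/2)
√(1/V(68, -57) + N(B(7, -3), Y)) = √(1/(-2 + (½)*68² - 23/2*68 - 23/2*(-57) + (½)*68*(-57)) - 54) = √(1/(-2 + (½)*4624 - 782 + 1311/2 - 1938) - 54) = √(1/(-2 + 2312 - 782 + 1311/2 - 1938) - 54) = √(1/(491/2) - 54) = √(2/491 - 54) = √(-26512/491) = 4*I*√813587/491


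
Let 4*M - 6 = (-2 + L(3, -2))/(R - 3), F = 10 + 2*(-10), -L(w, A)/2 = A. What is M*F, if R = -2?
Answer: -14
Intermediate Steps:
L(w, A) = -2*A
F = -10 (F = 10 - 20 = -10)
M = 7/5 (M = 3/2 + ((-2 - 2*(-2))/(-2 - 3))/4 = 3/2 + ((-2 + 4)/(-5))/4 = 3/2 + (2*(-⅕))/4 = 3/2 + (¼)*(-⅖) = 3/2 - ⅒ = 7/5 ≈ 1.4000)
M*F = (7/5)*(-10) = -14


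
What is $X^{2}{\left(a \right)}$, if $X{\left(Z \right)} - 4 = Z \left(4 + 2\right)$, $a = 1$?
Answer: $100$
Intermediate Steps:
$X{\left(Z \right)} = 4 + 6 Z$ ($X{\left(Z \right)} = 4 + Z \left(4 + 2\right) = 4 + Z 6 = 4 + 6 Z$)
$X^{2}{\left(a \right)} = \left(4 + 6 \cdot 1\right)^{2} = \left(4 + 6\right)^{2} = 10^{2} = 100$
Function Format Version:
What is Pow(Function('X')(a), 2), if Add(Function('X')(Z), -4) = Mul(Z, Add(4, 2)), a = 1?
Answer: 100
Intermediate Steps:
Function('X')(Z) = Add(4, Mul(6, Z)) (Function('X')(Z) = Add(4, Mul(Z, Add(4, 2))) = Add(4, Mul(Z, 6)) = Add(4, Mul(6, Z)))
Pow(Function('X')(a), 2) = Pow(Add(4, Mul(6, 1)), 2) = Pow(Add(4, 6), 2) = Pow(10, 2) = 100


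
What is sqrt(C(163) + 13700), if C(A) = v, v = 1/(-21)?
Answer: sqrt(6041679)/21 ≈ 117.05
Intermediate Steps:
v = -1/21 ≈ -0.047619
C(A) = -1/21
sqrt(C(163) + 13700) = sqrt(-1/21 + 13700) = sqrt(287699/21) = sqrt(6041679)/21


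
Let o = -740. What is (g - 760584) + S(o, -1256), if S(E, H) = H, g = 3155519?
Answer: 2393679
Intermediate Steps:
(g - 760584) + S(o, -1256) = (3155519 - 760584) - 1256 = 2394935 - 1256 = 2393679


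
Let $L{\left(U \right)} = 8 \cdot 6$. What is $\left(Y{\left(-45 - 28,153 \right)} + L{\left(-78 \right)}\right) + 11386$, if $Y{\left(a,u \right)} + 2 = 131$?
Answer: $11563$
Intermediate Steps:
$Y{\left(a,u \right)} = 129$ ($Y{\left(a,u \right)} = -2 + 131 = 129$)
$L{\left(U \right)} = 48$
$\left(Y{\left(-45 - 28,153 \right)} + L{\left(-78 \right)}\right) + 11386 = \left(129 + 48\right) + 11386 = 177 + 11386 = 11563$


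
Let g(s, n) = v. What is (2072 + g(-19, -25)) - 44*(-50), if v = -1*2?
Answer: 4270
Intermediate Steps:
v = -2
g(s, n) = -2
(2072 + g(-19, -25)) - 44*(-50) = (2072 - 2) - 44*(-50) = 2070 + 2200 = 4270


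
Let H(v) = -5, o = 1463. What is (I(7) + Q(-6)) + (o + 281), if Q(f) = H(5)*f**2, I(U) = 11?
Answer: 1575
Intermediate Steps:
Q(f) = -5*f**2
(I(7) + Q(-6)) + (o + 281) = (11 - 5*(-6)**2) + (1463 + 281) = (11 - 5*36) + 1744 = (11 - 180) + 1744 = -169 + 1744 = 1575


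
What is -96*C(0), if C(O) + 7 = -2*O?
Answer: 672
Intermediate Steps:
C(O) = -7 - 2*O
-96*C(0) = -96*(-7 - 2*0) = -96*(-7 + 0) = -96*(-7) = 672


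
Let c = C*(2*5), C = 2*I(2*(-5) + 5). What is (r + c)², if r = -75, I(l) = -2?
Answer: 13225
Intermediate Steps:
C = -4 (C = 2*(-2) = -4)
c = -40 (c = -8*5 = -4*10 = -40)
(r + c)² = (-75 - 40)² = (-115)² = 13225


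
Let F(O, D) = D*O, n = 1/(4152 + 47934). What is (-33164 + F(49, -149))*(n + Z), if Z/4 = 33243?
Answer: -280259764230745/52086 ≈ -5.3807e+9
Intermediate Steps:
Z = 132972 (Z = 4*33243 = 132972)
n = 1/52086 ≈ 1.9199e-5
(-33164 + F(49, -149))*(n + Z) = (-33164 - 149*49)*(1/52086 + 132972) = (-33164 - 7301)*(6925979593/52086) = -40465*6925979593/52086 = -280259764230745/52086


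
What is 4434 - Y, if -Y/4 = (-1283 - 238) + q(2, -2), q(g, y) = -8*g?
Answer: -1714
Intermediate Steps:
Y = 6148 (Y = -4*((-1283 - 238) - 8*2) = -4*(-1521 - 16) = -4*(-1537) = 6148)
4434 - Y = 4434 - 1*6148 = 4434 - 6148 = -1714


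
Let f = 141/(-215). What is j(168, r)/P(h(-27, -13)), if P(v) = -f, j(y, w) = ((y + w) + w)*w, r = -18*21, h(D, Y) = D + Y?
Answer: 15928920/47 ≈ 3.3891e+5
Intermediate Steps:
f = -141/215 (f = 141*(-1/215) = -141/215 ≈ -0.65581)
r = -378
j(y, w) = w*(y + 2*w) (j(y, w) = ((w + y) + w)*w = (y + 2*w)*w = w*(y + 2*w))
P(v) = 141/215 (P(v) = -1*(-141/215) = 141/215)
j(168, r)/P(h(-27, -13)) = (-378*(168 + 2*(-378)))/(141/215) = -378*(168 - 756)*(215/141) = -378*(-588)*(215/141) = 222264*(215/141) = 15928920/47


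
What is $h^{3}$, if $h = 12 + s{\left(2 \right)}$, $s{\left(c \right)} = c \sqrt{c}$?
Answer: $2016 + 880 \sqrt{2} \approx 3260.5$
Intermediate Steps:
$s{\left(c \right)} = c^{\frac{3}{2}}$
$h = 12 + 2 \sqrt{2}$ ($h = 12 + 2^{\frac{3}{2}} = 12 + 2 \sqrt{2} \approx 14.828$)
$h^{3} = \left(12 + 2 \sqrt{2}\right)^{3}$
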